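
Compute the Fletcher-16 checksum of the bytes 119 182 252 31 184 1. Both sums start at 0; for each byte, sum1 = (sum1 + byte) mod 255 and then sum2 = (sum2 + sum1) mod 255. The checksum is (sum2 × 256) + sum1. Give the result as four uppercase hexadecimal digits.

Running sums (mod 255):
  after byte 0 (119): sum1=119, sum2=119
  after byte 1 (182): sum1=46, sum2=165
  after byte 2 (252): sum1=43, sum2=208
  after byte 3 (31): sum1=74, sum2=27
  after byte 4 (184): sum1=3, sum2=30
  after byte 5 (1): sum1=4, sum2=34
Checksum = sum2·256 + sum1 = 34·256 + 4 = 8708 = 0x2204.

2204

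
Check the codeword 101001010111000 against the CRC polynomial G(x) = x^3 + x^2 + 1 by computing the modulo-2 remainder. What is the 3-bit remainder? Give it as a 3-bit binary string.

110

Modulo-2 division of 101001010111000 by 1101:
  pos 0: 1010 XOR 1101 = 0111
  pos 1: 1110 XOR 1101 = 0011
  pos 3: 1110 XOR 1101 = 0011
  pos 5: 1110 XOR 1101 = 0011
  pos 7: 1111 XOR 1101 = 0010
  pos 9: 1010 XOR 1101 = 0111
  pos 10: 1110 XOR 1101 = 0011
Remainder = 110 (nonzero — an error is detected).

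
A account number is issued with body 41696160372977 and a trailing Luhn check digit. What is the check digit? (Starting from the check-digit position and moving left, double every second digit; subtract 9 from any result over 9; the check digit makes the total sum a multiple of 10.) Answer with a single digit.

Partial digits right→left: 7 7 9 2 7 3 0 6 1 6 9 6 1 4
Double every second digit counting from the check-digit position (so the 1st, 3rd, 5th, ... of the partial from the right).
  doubled (with −9 where >9): 5 9 5 0 2 9 2 → sum 32
  kept as-is: 7 2 3 6 6 6 4 → sum 34
Total = 32 + 34 = 66.
Check digit = (10 − (66 mod 10)) mod 10 = 4.

4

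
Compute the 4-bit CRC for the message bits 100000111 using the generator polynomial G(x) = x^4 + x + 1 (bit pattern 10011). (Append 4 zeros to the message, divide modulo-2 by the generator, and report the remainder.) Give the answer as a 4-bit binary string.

Append 4 zeros: 1000001110000. Divide by 10011 (XOR where the leading bit is 1):
  pos 0: 10000 XOR 10011 = 00011
  pos 3: 11011 XOR 10011 = 01000
  pos 4: 10001 XOR 10011 = 00010
  pos 7: 10000 XOR 10011 = 00011
Remainder (last 4 bits) = 0110. This is the CRC / FCS.

0110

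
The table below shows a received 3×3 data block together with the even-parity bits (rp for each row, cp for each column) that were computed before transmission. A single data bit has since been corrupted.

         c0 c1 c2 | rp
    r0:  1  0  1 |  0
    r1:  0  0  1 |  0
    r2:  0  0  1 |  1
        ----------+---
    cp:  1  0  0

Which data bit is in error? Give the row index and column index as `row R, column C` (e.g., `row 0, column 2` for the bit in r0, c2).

row 1, column 2

Recompute each row's even parity and compare to rp:
  r0: data parity 0, sent rp 0 → ok
  r1: data parity 1, sent rp 0 → mismatch
  r2: data parity 1, sent rp 1 → ok
Recompute each column's even parity and compare to cp:
  c0: data parity 1, sent cp 1 → ok
  c1: data parity 0, sent cp 0 → ok
  c2: data parity 1, sent cp 0 → mismatch
Exactly one row (r1) and one column (c2) fail → the flipped bit is at their intersection.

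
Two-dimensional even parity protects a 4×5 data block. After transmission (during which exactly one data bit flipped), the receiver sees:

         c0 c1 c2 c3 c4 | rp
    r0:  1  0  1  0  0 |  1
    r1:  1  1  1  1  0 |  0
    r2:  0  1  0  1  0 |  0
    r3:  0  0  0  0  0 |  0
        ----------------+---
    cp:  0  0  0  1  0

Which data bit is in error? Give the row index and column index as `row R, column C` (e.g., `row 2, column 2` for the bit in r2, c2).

row 0, column 3

Recompute each row's even parity and compare to rp:
  r0: data parity 0, sent rp 1 → mismatch
  r1: data parity 0, sent rp 0 → ok
  r2: data parity 0, sent rp 0 → ok
  r3: data parity 0, sent rp 0 → ok
Recompute each column's even parity and compare to cp:
  c0: data parity 0, sent cp 0 → ok
  c1: data parity 0, sent cp 0 → ok
  c2: data parity 0, sent cp 0 → ok
  c3: data parity 0, sent cp 1 → mismatch
  c4: data parity 0, sent cp 0 → ok
Exactly one row (r0) and one column (c3) fail → the flipped bit is at their intersection.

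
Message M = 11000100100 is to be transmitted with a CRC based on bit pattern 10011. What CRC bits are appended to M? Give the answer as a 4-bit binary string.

Append 4 zeros: 110001001000000. Divide by 10011 (XOR where the leading bit is 1):
  pos 0: 11000 XOR 10011 = 01011
  pos 1: 10111 XOR 10011 = 00100
  pos 3: 10000 XOR 10011 = 00011
  pos 6: 11100 XOR 10011 = 01111
  pos 7: 11110 XOR 10011 = 01101
  pos 8: 11010 XOR 10011 = 01001
  pos 9: 10010 XOR 10011 = 00001
Remainder (last 4 bits) = 0010. This is the CRC / FCS.

0010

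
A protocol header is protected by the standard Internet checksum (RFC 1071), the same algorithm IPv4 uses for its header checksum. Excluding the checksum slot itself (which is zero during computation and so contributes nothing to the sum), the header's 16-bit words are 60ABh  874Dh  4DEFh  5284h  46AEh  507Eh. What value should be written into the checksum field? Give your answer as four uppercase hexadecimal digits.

E066

One's-complement addition (fold any carry out of bit 15 back into bit 0):
  0x60AB + 0x874D = 0x0E7F8
  0xE7F8 + 0x4DEF = 0x135E7 → wrap carry → 0x35E8
  0x35E8 + 0x5284 = 0x0886C
  0x886C + 0x46AE = 0x0CF1A
  0xCF1A + 0x507E = 0x11F98 → wrap carry → 0x1F99
One's-complement sum = 0x1F99.
Checksum = ~0x1F99 & 0xFFFF = 0xE066.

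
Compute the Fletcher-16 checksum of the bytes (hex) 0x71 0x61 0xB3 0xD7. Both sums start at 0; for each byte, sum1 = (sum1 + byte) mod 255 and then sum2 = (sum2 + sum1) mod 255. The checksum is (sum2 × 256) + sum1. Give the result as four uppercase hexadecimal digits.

295E

Running sums (mod 255):
  after byte 0 (0x71): sum1=113, sum2=113
  after byte 1 (0x61): sum1=210, sum2=68
  after byte 2 (0xB3): sum1=134, sum2=202
  after byte 3 (0xD7): sum1=94, sum2=41
Checksum = sum2·256 + sum1 = 41·256 + 94 = 10590 = 0x295E.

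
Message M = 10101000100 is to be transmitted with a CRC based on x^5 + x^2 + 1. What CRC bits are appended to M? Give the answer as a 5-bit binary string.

Append 5 zeros: 1010100010000000. Divide by 100101 (XOR where the leading bit is 1):
  pos 0: 101010 XOR 100101 = 001111
  pos 2: 111100 XOR 100101 = 011001
  pos 3: 110011 XOR 100101 = 010110
  pos 4: 101100 XOR 100101 = 001001
  pos 6: 100100 XOR 100101 = 000001
Remainder (last 5 bits) = 10000. This is the CRC / FCS.

10000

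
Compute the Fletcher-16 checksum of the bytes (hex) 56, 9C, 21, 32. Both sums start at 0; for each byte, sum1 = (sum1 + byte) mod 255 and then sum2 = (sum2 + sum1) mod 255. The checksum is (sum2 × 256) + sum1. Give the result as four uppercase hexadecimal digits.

Running sums (mod 255):
  after byte 0 (56): sum1=86, sum2=86
  after byte 1 (9C): sum1=242, sum2=73
  after byte 2 (21): sum1=20, sum2=93
  after byte 3 (32): sum1=70, sum2=163
Checksum = sum2·256 + sum1 = 163·256 + 70 = 41798 = 0xA346.

A346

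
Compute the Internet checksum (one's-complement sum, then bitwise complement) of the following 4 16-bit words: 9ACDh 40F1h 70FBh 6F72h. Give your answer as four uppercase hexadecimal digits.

One's-complement addition (fold any carry out of bit 15 back into bit 0):
  0x9ACD + 0x40F1 = 0x0DBBE
  0xDBBE + 0x70FB = 0x14CB9 → wrap carry → 0x4CBA
  0x4CBA + 0x6F72 = 0x0BC2C
One's-complement sum = 0xBC2C.
Checksum = ~0xBC2C & 0xFFFF = 0x43D3.

43D3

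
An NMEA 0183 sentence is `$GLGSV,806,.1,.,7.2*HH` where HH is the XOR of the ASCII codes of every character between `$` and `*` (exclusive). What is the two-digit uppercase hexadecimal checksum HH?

XOR the ASCII codes of the payload characters:
  'G' = 0x47 → acc = 0x47
  'L' = 0x4C → acc = 0x0B
  'G' = 0x47 → acc = 0x4C
  'S' = 0x53 → acc = 0x1F
  'V' = 0x56 → acc = 0x49
  ',' = 0x2C → acc = 0x65
  '8' = 0x38 → acc = 0x5D
  '0' = 0x30 → acc = 0x6D
  '6' = 0x36 → acc = 0x5B
  ',' = 0x2C → acc = 0x77
  '.' = 0x2E → acc = 0x59
  '1' = 0x31 → acc = 0x68
  ',' = 0x2C → acc = 0x44
  '.' = 0x2E → acc = 0x6A
  ',' = 0x2C → acc = 0x46
  '7' = 0x37 → acc = 0x71
  '.' = 0x2E → acc = 0x5F
  '2' = 0x32 → acc = 0x6D
Checksum = 0x6D.

6D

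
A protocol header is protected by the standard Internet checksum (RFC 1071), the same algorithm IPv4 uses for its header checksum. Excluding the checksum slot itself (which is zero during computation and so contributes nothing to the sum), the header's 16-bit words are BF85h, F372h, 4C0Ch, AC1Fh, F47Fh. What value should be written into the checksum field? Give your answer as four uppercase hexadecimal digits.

One's-complement addition (fold any carry out of bit 15 back into bit 0):
  0xBF85 + 0xF372 = 0x1B2F7 → wrap carry → 0xB2F8
  0xB2F8 + 0x4C0C = 0x0FF04
  0xFF04 + 0xAC1F = 0x1AB23 → wrap carry → 0xAB24
  0xAB24 + 0xF47F = 0x19FA3 → wrap carry → 0x9FA4
One's-complement sum = 0x9FA4.
Checksum = ~0x9FA4 & 0xFFFF = 0x605B.

605B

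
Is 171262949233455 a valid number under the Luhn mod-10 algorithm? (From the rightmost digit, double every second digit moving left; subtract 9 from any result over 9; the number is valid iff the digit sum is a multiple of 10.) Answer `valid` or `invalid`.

From the right, keep odd positions and double even positions (subtract 9 from any doubled value over 9):
  doubled (positions 2,4,...): 1 6 4 8 4 4 5 → sum 32
  kept (positions 1,3,...): 5 4 3 9 9 6 1 1 → sum 38
Total = 70.
70 mod 10 = 0, so the number is valid.

valid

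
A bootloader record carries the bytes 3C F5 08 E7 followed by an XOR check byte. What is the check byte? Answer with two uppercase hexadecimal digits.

XOR the bytes together:
  start with 0x3C
  0x3C ⊕ 0xF5 = 0xC9
  0xC9 ⊕ 0x08 = 0xC1
  0xC1 ⊕ 0xE7 = 0x26

26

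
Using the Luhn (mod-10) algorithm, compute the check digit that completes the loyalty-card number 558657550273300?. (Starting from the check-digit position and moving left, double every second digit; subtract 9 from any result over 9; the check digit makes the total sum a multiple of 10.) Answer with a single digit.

Partial digits right→left: 0 0 3 3 7 2 0 5 5 7 5 6 8 5 5
Double every second digit counting from the check-digit position (so the 1st, 3rd, 5th, ... of the partial from the right).
  doubled (with −9 where >9): 0 6 5 0 1 1 7 1 → sum 21
  kept as-is: 0 3 2 5 7 6 5 → sum 28
Total = 21 + 28 = 49.
Check digit = (10 − (49 mod 10)) mod 10 = 1.

1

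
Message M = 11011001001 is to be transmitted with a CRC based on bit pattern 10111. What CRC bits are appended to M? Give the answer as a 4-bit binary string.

Append 4 zeros: 110110010010000. Divide by 10111 (XOR where the leading bit is 1):
  pos 0: 11011 XOR 10111 = 01100
  pos 1: 11000 XOR 10111 = 01111
  pos 2: 11110 XOR 10111 = 01001
  pos 3: 10011 XOR 10111 = 00100
  pos 5: 10000 XOR 10111 = 00111
  pos 7: 11110 XOR 10111 = 01001
  pos 8: 10010 XOR 10111 = 00101
  pos 10: 10100 XOR 10111 = 00011
Remainder (last 4 bits) = 0011. This is the CRC / FCS.

0011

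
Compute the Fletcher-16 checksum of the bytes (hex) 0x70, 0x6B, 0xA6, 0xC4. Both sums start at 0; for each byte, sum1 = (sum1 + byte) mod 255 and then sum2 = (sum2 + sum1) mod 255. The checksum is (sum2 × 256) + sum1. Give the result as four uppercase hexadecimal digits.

1647

Running sums (mod 255):
  after byte 0 (0x70): sum1=112, sum2=112
  after byte 1 (0x6B): sum1=219, sum2=76
  after byte 2 (0xA6): sum1=130, sum2=206
  after byte 3 (0xC4): sum1=71, sum2=22
Checksum = sum2·256 + sum1 = 22·256 + 71 = 5703 = 0x1647.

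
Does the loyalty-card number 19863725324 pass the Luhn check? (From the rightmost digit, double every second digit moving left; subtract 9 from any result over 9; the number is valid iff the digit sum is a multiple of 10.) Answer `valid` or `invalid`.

invalid

From the right, keep odd positions and double even positions (subtract 9 from any doubled value over 9):
  doubled (positions 2,4,...): 4 1 5 3 9 → sum 22
  kept (positions 1,3,...): 4 3 2 3 8 1 → sum 21
Total = 43.
43 mod 10 = 3, so the number is invalid.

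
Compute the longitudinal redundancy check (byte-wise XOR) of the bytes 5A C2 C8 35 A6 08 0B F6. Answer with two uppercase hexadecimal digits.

XOR the bytes together:
  start with 0x5A
  0x5A ⊕ 0xC2 = 0x98
  0x98 ⊕ 0xC8 = 0x50
  0x50 ⊕ 0x35 = 0x65
  0x65 ⊕ 0xA6 = 0xC3
  0xC3 ⊕ 0x08 = 0xCB
  0xCB ⊕ 0x0B = 0xC0
  0xC0 ⊕ 0xF6 = 0x36

36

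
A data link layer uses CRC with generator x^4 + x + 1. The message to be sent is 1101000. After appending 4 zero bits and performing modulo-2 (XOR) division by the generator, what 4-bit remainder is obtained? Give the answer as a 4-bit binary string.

Append 4 zeros: 11010000000. Divide by 10011 (XOR where the leading bit is 1):
  pos 0: 11010 XOR 10011 = 01001
  pos 1: 10010 XOR 10011 = 00001
  pos 5: 10000 XOR 10011 = 00011
Remainder (last 4 bits) = 0110. This is the CRC / FCS.

0110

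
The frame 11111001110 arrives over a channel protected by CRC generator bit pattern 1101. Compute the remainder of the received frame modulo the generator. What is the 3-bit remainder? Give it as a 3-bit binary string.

111

Modulo-2 division of 11111001110 by 1101:
  pos 0: 1111 XOR 1101 = 0010
  pos 2: 1010 XOR 1101 = 0111
  pos 3: 1110 XOR 1101 = 0011
  pos 5: 1111 XOR 1101 = 0010
  pos 7: 1010 XOR 1101 = 0111
Remainder = 111 (nonzero — an error is detected).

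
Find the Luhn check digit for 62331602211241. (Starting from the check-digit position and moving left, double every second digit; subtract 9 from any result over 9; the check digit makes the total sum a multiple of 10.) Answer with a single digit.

8

Partial digits right→left: 1 4 2 1 1 2 2 0 6 1 3 3 2 6
Double every second digit counting from the check-digit position (so the 1st, 3rd, 5th, ... of the partial from the right).
  doubled (with −9 where >9): 2 4 2 4 3 6 4 → sum 25
  kept as-is: 4 1 2 0 1 3 6 → sum 17
Total = 25 + 17 = 42.
Check digit = (10 − (42 mod 10)) mod 10 = 8.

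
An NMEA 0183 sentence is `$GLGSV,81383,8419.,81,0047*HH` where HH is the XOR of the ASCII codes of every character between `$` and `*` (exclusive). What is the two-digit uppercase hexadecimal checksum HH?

XOR the ASCII codes of the payload characters:
  'G' = 0x47 → acc = 0x47
  'L' = 0x4C → acc = 0x0B
  'G' = 0x47 → acc = 0x4C
  'S' = 0x53 → acc = 0x1F
  'V' = 0x56 → acc = 0x49
  ',' = 0x2C → acc = 0x65
  '8' = 0x38 → acc = 0x5D
  '1' = 0x31 → acc = 0x6C
  '3' = 0x33 → acc = 0x5F
  '8' = 0x38 → acc = 0x67
  '3' = 0x33 → acc = 0x54
  ',' = 0x2C → acc = 0x78
  '8' = 0x38 → acc = 0x40
  '4' = 0x34 → acc = 0x74
  '1' = 0x31 → acc = 0x45
  '9' = 0x39 → acc = 0x7C
  '.' = 0x2E → acc = 0x52
  ',' = 0x2C → acc = 0x7E
  '8' = 0x38 → acc = 0x46
  '1' = 0x31 → acc = 0x77
  ',' = 0x2C → acc = 0x5B
  '0' = 0x30 → acc = 0x6B
  '0' = 0x30 → acc = 0x5B
  '4' = 0x34 → acc = 0x6F
  '7' = 0x37 → acc = 0x58
Checksum = 0x58.

58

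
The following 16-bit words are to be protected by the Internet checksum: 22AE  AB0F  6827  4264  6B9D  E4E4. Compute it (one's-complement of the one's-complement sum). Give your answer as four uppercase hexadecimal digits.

3734

One's-complement addition (fold any carry out of bit 15 back into bit 0):
  0x22AE + 0xAB0F = 0x0CDBD
  0xCDBD + 0x6827 = 0x135E4 → wrap carry → 0x35E5
  0x35E5 + 0x4264 = 0x07849
  0x7849 + 0x6B9D = 0x0E3E6
  0xE3E6 + 0xE4E4 = 0x1C8CA → wrap carry → 0xC8CB
One's-complement sum = 0xC8CB.
Checksum = ~0xC8CB & 0xFFFF = 0x3734.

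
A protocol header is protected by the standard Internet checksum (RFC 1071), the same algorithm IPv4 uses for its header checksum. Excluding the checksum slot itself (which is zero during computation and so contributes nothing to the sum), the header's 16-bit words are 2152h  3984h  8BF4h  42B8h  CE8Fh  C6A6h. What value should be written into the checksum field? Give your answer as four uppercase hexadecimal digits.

One's-complement addition (fold any carry out of bit 15 back into bit 0):
  0x2152 + 0x3984 = 0x05AD6
  0x5AD6 + 0x8BF4 = 0x0E6CA
  0xE6CA + 0x42B8 = 0x12982 → wrap carry → 0x2983
  0x2983 + 0xCE8F = 0x0F812
  0xF812 + 0xC6A6 = 0x1BEB8 → wrap carry → 0xBEB9
One's-complement sum = 0xBEB9.
Checksum = ~0xBEB9 & 0xFFFF = 0x4146.

4146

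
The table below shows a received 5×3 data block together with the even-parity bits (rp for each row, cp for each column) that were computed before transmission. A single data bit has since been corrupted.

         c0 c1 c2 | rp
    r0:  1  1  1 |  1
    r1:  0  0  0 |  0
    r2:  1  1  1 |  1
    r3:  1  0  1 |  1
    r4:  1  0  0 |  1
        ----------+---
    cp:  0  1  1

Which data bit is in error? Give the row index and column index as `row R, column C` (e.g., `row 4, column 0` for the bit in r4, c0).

Recompute each row's even parity and compare to rp:
  r0: data parity 1, sent rp 1 → ok
  r1: data parity 0, sent rp 0 → ok
  r2: data parity 1, sent rp 1 → ok
  r3: data parity 0, sent rp 1 → mismatch
  r4: data parity 1, sent rp 1 → ok
Recompute each column's even parity and compare to cp:
  c0: data parity 0, sent cp 0 → ok
  c1: data parity 0, sent cp 1 → mismatch
  c2: data parity 1, sent cp 1 → ok
Exactly one row (r3) and one column (c1) fail → the flipped bit is at their intersection.

row 3, column 1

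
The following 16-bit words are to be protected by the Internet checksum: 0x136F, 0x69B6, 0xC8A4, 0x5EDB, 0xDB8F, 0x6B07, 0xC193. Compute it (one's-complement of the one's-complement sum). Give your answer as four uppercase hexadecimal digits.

532F

One's-complement addition (fold any carry out of bit 15 back into bit 0):
  0x136F + 0x69B6 = 0x07D25
  0x7D25 + 0xC8A4 = 0x145C9 → wrap carry → 0x45CA
  0x45CA + 0x5EDB = 0x0A4A5
  0xA4A5 + 0xDB8F = 0x18034 → wrap carry → 0x8035
  0x8035 + 0x6B07 = 0x0EB3C
  0xEB3C + 0xC193 = 0x1ACCF → wrap carry → 0xACD0
One's-complement sum = 0xACD0.
Checksum = ~0xACD0 & 0xFFFF = 0x532F.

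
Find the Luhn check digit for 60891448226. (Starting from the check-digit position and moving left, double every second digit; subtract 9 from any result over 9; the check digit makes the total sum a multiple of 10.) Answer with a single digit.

Partial digits right→left: 6 2 2 8 4 4 1 9 8 0 6
Double every second digit counting from the check-digit position (so the 1st, 3rd, 5th, ... of the partial from the right).
  doubled (with −9 where >9): 3 4 8 2 7 3 → sum 27
  kept as-is: 2 8 4 9 0 → sum 23
Total = 27 + 23 = 50.
Check digit = (10 − (50 mod 10)) mod 10 = 0.

0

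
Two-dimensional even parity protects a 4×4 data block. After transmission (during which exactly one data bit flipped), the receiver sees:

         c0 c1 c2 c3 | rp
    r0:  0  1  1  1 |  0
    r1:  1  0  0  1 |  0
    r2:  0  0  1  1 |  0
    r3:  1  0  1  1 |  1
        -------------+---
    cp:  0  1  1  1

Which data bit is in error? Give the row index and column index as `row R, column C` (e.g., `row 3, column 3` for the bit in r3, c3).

Recompute each row's even parity and compare to rp:
  r0: data parity 1, sent rp 0 → mismatch
  r1: data parity 0, sent rp 0 → ok
  r2: data parity 0, sent rp 0 → ok
  r3: data parity 1, sent rp 1 → ok
Recompute each column's even parity and compare to cp:
  c0: data parity 0, sent cp 0 → ok
  c1: data parity 1, sent cp 1 → ok
  c2: data parity 1, sent cp 1 → ok
  c3: data parity 0, sent cp 1 → mismatch
Exactly one row (r0) and one column (c3) fail → the flipped bit is at their intersection.

row 0, column 3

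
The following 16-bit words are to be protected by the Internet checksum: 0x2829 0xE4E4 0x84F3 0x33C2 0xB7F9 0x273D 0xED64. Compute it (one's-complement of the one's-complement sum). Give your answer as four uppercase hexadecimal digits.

One's-complement addition (fold any carry out of bit 15 back into bit 0):
  0x2829 + 0xE4E4 = 0x10D0D → wrap carry → 0x0D0E
  0x0D0E + 0x84F3 = 0x09201
  0x9201 + 0x33C2 = 0x0C5C3
  0xC5C3 + 0xB7F9 = 0x17DBC → wrap carry → 0x7DBD
  0x7DBD + 0x273D = 0x0A4FA
  0xA4FA + 0xED64 = 0x1925E → wrap carry → 0x925F
One's-complement sum = 0x925F.
Checksum = ~0x925F & 0xFFFF = 0x6DA0.

6DA0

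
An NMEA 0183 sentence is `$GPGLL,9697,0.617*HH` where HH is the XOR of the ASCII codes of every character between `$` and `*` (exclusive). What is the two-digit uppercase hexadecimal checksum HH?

XOR the ASCII codes of the payload characters:
  'G' = 0x47 → acc = 0x47
  'P' = 0x50 → acc = 0x17
  'G' = 0x47 → acc = 0x50
  'L' = 0x4C → acc = 0x1C
  'L' = 0x4C → acc = 0x50
  ',' = 0x2C → acc = 0x7C
  '9' = 0x39 → acc = 0x45
  '6' = 0x36 → acc = 0x73
  '9' = 0x39 → acc = 0x4A
  '7' = 0x37 → acc = 0x7D
  ',' = 0x2C → acc = 0x51
  '0' = 0x30 → acc = 0x61
  '.' = 0x2E → acc = 0x4F
  '6' = 0x36 → acc = 0x79
  '1' = 0x31 → acc = 0x48
  '7' = 0x37 → acc = 0x7F
Checksum = 0x7F.

7F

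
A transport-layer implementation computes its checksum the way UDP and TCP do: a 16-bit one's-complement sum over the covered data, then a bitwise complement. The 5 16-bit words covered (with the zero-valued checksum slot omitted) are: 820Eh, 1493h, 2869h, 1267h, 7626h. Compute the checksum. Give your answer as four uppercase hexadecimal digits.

One's-complement addition (fold any carry out of bit 15 back into bit 0):
  0x820E + 0x1493 = 0x096A1
  0x96A1 + 0x2869 = 0x0BF0A
  0xBF0A + 0x1267 = 0x0D171
  0xD171 + 0x7626 = 0x14797 → wrap carry → 0x4798
One's-complement sum = 0x4798.
Checksum = ~0x4798 & 0xFFFF = 0xB867.

B867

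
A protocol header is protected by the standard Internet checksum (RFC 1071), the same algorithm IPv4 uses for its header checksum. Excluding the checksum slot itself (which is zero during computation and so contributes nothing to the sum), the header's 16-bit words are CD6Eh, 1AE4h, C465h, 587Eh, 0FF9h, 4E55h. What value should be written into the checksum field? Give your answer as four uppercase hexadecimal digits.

9C7A

One's-complement addition (fold any carry out of bit 15 back into bit 0):
  0xCD6E + 0x1AE4 = 0x0E852
  0xE852 + 0xC465 = 0x1ACB7 → wrap carry → 0xACB8
  0xACB8 + 0x587E = 0x10536 → wrap carry → 0x0537
  0x0537 + 0x0FF9 = 0x01530
  0x1530 + 0x4E55 = 0x06385
One's-complement sum = 0x6385.
Checksum = ~0x6385 & 0xFFFF = 0x9C7A.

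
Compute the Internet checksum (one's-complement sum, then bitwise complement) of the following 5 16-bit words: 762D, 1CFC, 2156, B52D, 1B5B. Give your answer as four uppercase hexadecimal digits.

7AF7

One's-complement addition (fold any carry out of bit 15 back into bit 0):
  0x762D + 0x1CFC = 0x09329
  0x9329 + 0x2156 = 0x0B47F
  0xB47F + 0xB52D = 0x169AC → wrap carry → 0x69AD
  0x69AD + 0x1B5B = 0x08508
One's-complement sum = 0x8508.
Checksum = ~0x8508 & 0xFFFF = 0x7AF7.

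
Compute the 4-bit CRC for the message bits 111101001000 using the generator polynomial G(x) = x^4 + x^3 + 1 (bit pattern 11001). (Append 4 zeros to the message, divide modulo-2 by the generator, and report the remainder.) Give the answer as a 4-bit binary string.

Append 4 zeros: 1111010010000000. Divide by 11001 (XOR where the leading bit is 1):
  pos 0: 11110 XOR 11001 = 00111
  pos 2: 11110 XOR 11001 = 00111
  pos 4: 11101 XOR 11001 = 00100
  pos 6: 10000 XOR 11001 = 01001
  pos 7: 10010 XOR 11001 = 01011
  pos 8: 10110 XOR 11001 = 01111
  pos 9: 11110 XOR 11001 = 00111
  pos 11: 11100 XOR 11001 = 00101
Remainder (last 4 bits) = 0101. This is the CRC / FCS.

0101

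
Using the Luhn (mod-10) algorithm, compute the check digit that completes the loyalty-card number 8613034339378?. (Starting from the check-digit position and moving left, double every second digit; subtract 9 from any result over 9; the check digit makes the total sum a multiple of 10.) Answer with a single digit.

3

Partial digits right→left: 8 7 3 9 3 3 4 3 0 3 1 6 8
Double every second digit counting from the check-digit position (so the 1st, 3rd, 5th, ... of the partial from the right).
  doubled (with −9 where >9): 7 6 6 8 0 2 7 → sum 36
  kept as-is: 7 9 3 3 3 6 → sum 31
Total = 36 + 31 = 67.
Check digit = (10 − (67 mod 10)) mod 10 = 3.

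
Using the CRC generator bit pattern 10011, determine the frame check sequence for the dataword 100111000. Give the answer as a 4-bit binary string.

1011

Append 4 zeros: 1001110000000. Divide by 10011 (XOR where the leading bit is 1):
  pos 0: 10011 XOR 10011 = 00000
  pos 5: 10000 XOR 10011 = 00011
  pos 8: 11000 XOR 10011 = 01011
Remainder (last 4 bits) = 1011. This is the CRC / FCS.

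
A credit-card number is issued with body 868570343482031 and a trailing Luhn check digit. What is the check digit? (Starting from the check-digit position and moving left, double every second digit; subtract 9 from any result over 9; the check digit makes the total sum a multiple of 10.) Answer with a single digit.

Partial digits right→left: 1 3 0 2 8 4 3 4 3 0 7 5 8 6 8
Double every second digit counting from the check-digit position (so the 1st, 3rd, 5th, ... of the partial from the right).
  doubled (with −9 where >9): 2 0 7 6 6 5 7 7 → sum 40
  kept as-is: 3 2 4 4 0 5 6 → sum 24
Total = 40 + 24 = 64.
Check digit = (10 − (64 mod 10)) mod 10 = 6.

6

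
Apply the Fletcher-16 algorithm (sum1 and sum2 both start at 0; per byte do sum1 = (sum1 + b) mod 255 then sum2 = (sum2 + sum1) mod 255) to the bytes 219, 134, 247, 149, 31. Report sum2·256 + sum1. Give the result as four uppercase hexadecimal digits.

970F

Running sums (mod 255):
  after byte 0 (219): sum1=219, sum2=219
  after byte 1 (134): sum1=98, sum2=62
  after byte 2 (247): sum1=90, sum2=152
  after byte 3 (149): sum1=239, sum2=136
  after byte 4 (31): sum1=15, sum2=151
Checksum = sum2·256 + sum1 = 151·256 + 15 = 38671 = 0x970F.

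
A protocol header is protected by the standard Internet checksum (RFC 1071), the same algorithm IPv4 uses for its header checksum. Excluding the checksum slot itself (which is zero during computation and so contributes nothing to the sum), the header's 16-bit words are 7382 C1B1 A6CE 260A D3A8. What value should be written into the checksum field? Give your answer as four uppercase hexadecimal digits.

2A4A

One's-complement addition (fold any carry out of bit 15 back into bit 0):
  0x7382 + 0xC1B1 = 0x13533 → wrap carry → 0x3534
  0x3534 + 0xA6CE = 0x0DC02
  0xDC02 + 0x260A = 0x1020C → wrap carry → 0x020D
  0x020D + 0xD3A8 = 0x0D5B5
One's-complement sum = 0xD5B5.
Checksum = ~0xD5B5 & 0xFFFF = 0x2A4A.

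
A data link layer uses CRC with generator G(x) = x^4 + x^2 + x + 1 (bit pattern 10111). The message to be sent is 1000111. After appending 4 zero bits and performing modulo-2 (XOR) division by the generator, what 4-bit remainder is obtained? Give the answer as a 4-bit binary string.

Append 4 zeros: 10001110000. Divide by 10111 (XOR where the leading bit is 1):
  pos 0: 10001 XOR 10111 = 00110
  pos 2: 11011 XOR 10111 = 01100
  pos 3: 11000 XOR 10111 = 01111
  pos 4: 11110 XOR 10111 = 01001
  pos 5: 10010 XOR 10111 = 00101
Remainder (last 4 bits) = 1010. This is the CRC / FCS.

1010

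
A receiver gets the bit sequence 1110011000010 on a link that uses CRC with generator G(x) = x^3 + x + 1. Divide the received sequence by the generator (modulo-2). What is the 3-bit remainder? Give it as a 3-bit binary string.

Modulo-2 division of 1110011000010 by 1011:
  pos 0: 1110 XOR 1011 = 0101
  pos 1: 1010 XOR 1011 = 0001
  pos 4: 1110 XOR 1011 = 0101
  pos 5: 1010 XOR 1011 = 0001
  pos 8: 1001 XOR 1011 = 0010
Remainder = 100 (nonzero — an error is detected).

100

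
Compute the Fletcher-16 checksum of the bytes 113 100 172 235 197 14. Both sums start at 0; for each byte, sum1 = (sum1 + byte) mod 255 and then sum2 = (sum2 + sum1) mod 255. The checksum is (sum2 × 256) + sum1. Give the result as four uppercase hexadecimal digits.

Running sums (mod 255):
  after byte 0 (113): sum1=113, sum2=113
  after byte 1 (100): sum1=213, sum2=71
  after byte 2 (172): sum1=130, sum2=201
  after byte 3 (235): sum1=110, sum2=56
  after byte 4 (197): sum1=52, sum2=108
  after byte 5 (14): sum1=66, sum2=174
Checksum = sum2·256 + sum1 = 174·256 + 66 = 44610 = 0xAE42.

AE42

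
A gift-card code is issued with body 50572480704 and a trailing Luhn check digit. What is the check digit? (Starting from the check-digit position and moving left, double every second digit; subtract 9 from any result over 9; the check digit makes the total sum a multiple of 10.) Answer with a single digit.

Partial digits right→left: 4 0 7 0 8 4 2 7 5 0 5
Double every second digit counting from the check-digit position (so the 1st, 3rd, 5th, ... of the partial from the right).
  doubled (with −9 where >9): 8 5 7 4 1 1 → sum 26
  kept as-is: 0 0 4 7 0 → sum 11
Total = 26 + 11 = 37.
Check digit = (10 − (37 mod 10)) mod 10 = 3.

3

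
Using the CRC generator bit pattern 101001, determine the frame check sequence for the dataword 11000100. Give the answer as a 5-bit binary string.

Append 5 zeros: 1100010000000. Divide by 101001 (XOR where the leading bit is 1):
  pos 0: 110001 XOR 101001 = 011000
  pos 1: 110000 XOR 101001 = 011001
  pos 2: 110010 XOR 101001 = 011011
  pos 3: 110110 XOR 101001 = 011111
  pos 4: 111110 XOR 101001 = 010111
  pos 5: 101110 XOR 101001 = 000111
Remainder (last 5 bits) = 11100. This is the CRC / FCS.

11100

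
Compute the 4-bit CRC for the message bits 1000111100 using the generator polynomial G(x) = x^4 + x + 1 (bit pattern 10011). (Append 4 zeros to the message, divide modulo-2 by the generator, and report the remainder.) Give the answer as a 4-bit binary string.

0101

Append 4 zeros: 10001111000000. Divide by 10011 (XOR where the leading bit is 1):
  pos 0: 10001 XOR 10011 = 00010
  pos 3: 10111 XOR 10011 = 00100
  pos 5: 10000 XOR 10011 = 00011
  pos 8: 11000 XOR 10011 = 01011
  pos 9: 10110 XOR 10011 = 00101
Remainder (last 4 bits) = 0101. This is the CRC / FCS.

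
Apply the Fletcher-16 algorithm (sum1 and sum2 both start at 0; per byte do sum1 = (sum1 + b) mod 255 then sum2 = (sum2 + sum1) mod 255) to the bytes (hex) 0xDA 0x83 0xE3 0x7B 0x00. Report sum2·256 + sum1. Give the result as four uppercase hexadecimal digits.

Running sums (mod 255):
  after byte 0 (0xDA): sum1=218, sum2=218
  after byte 1 (0x83): sum1=94, sum2=57
  after byte 2 (0xE3): sum1=66, sum2=123
  after byte 3 (0x7B): sum1=189, sum2=57
  after byte 4 (0x00): sum1=189, sum2=246
Checksum = sum2·256 + sum1 = 246·256 + 189 = 63165 = 0xF6BD.

F6BD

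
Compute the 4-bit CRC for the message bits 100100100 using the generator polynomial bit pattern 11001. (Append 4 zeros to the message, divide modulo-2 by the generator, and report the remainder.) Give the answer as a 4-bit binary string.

Append 4 zeros: 1001001000000. Divide by 11001 (XOR where the leading bit is 1):
  pos 0: 10010 XOR 11001 = 01011
  pos 1: 10110 XOR 11001 = 01111
  pos 2: 11111 XOR 11001 = 00110
  pos 4: 11000 XOR 11001 = 00001
  pos 8: 10000 XOR 11001 = 01001
Remainder (last 4 bits) = 1001. This is the CRC / FCS.

1001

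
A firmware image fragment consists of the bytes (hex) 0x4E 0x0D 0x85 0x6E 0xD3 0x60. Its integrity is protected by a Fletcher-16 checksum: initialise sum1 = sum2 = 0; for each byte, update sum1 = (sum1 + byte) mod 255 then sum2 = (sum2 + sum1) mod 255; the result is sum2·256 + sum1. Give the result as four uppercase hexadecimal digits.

8083

Running sums (mod 255):
  after byte 0 (0x4E): sum1=78, sum2=78
  after byte 1 (0x0D): sum1=91, sum2=169
  after byte 2 (0x85): sum1=224, sum2=138
  after byte 3 (0x6E): sum1=79, sum2=217
  after byte 4 (0xD3): sum1=35, sum2=252
  after byte 5 (0x60): sum1=131, sum2=128
Checksum = sum2·256 + sum1 = 128·256 + 131 = 32899 = 0x8083.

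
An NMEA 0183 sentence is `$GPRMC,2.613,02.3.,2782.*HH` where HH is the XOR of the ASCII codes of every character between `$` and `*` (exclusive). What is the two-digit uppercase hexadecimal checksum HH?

XOR the ASCII codes of the payload characters:
  'G' = 0x47 → acc = 0x47
  'P' = 0x50 → acc = 0x17
  'R' = 0x52 → acc = 0x45
  'M' = 0x4D → acc = 0x08
  'C' = 0x43 → acc = 0x4B
  ',' = 0x2C → acc = 0x67
  '2' = 0x32 → acc = 0x55
  '.' = 0x2E → acc = 0x7B
  '6' = 0x36 → acc = 0x4D
  '1' = 0x31 → acc = 0x7C
  '3' = 0x33 → acc = 0x4F
  ',' = 0x2C → acc = 0x63
  '0' = 0x30 → acc = 0x53
  '2' = 0x32 → acc = 0x61
  '.' = 0x2E → acc = 0x4F
  '3' = 0x33 → acc = 0x7C
  '.' = 0x2E → acc = 0x52
  ',' = 0x2C → acc = 0x7E
  '2' = 0x32 → acc = 0x4C
  '7' = 0x37 → acc = 0x7B
  '8' = 0x38 → acc = 0x43
  '2' = 0x32 → acc = 0x71
  '.' = 0x2E → acc = 0x5F
Checksum = 0x5F.

5F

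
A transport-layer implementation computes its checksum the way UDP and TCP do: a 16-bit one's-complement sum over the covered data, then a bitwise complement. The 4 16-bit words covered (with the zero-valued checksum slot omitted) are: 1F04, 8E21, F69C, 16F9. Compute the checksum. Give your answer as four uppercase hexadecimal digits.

4544

One's-complement addition (fold any carry out of bit 15 back into bit 0):
  0x1F04 + 0x8E21 = 0x0AD25
  0xAD25 + 0xF69C = 0x1A3C1 → wrap carry → 0xA3C2
  0xA3C2 + 0x16F9 = 0x0BABB
One's-complement sum = 0xBABB.
Checksum = ~0xBABB & 0xFFFF = 0x4544.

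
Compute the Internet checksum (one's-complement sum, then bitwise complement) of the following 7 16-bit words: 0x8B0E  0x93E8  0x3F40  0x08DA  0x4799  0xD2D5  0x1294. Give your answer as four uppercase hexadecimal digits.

One's-complement addition (fold any carry out of bit 15 back into bit 0):
  0x8B0E + 0x93E8 = 0x11EF6 → wrap carry → 0x1EF7
  0x1EF7 + 0x3F40 = 0x05E37
  0x5E37 + 0x08DA = 0x06711
  0x6711 + 0x4799 = 0x0AEAA
  0xAEAA + 0xD2D5 = 0x1817F → wrap carry → 0x8180
  0x8180 + 0x1294 = 0x09414
One's-complement sum = 0x9414.
Checksum = ~0x9414 & 0xFFFF = 0x6BEB.

6BEB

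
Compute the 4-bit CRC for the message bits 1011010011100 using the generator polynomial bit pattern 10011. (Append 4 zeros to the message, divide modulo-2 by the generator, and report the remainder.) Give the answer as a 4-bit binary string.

Append 4 zeros: 10110100111000000. Divide by 10011 (XOR where the leading bit is 1):
  pos 0: 10110 XOR 10011 = 00101
  pos 2: 10110 XOR 10011 = 00101
  pos 4: 10101 XOR 10011 = 00110
  pos 6: 11011 XOR 10011 = 01000
  pos 7: 10000 XOR 10011 = 00011
  pos 10: 11000 XOR 10011 = 01011
  pos 11: 10110 XOR 10011 = 00101
Remainder (last 4 bits) = 1010. This is the CRC / FCS.

1010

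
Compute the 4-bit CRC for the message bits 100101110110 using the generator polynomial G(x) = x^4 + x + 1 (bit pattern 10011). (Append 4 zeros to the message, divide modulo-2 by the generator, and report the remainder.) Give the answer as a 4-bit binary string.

1100

Append 4 zeros: 1001011101100000. Divide by 10011 (XOR where the leading bit is 1):
  pos 0: 10010 XOR 10011 = 00001
  pos 4: 11110 XOR 10011 = 01101
  pos 5: 11011 XOR 10011 = 01000
  pos 6: 10001 XOR 10011 = 00010
  pos 9: 10000 XOR 10011 = 00011
Remainder (last 4 bits) = 1100. This is the CRC / FCS.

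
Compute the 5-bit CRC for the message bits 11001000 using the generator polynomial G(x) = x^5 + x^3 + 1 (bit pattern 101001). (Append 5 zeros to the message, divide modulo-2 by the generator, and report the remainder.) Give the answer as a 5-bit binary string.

Append 5 zeros: 1100100000000. Divide by 101001 (XOR where the leading bit is 1):
  pos 0: 110010 XOR 101001 = 011011
  pos 1: 110110 XOR 101001 = 011111
  pos 2: 111110 XOR 101001 = 010111
  pos 3: 101110 XOR 101001 = 000111
  pos 6: 111000 XOR 101001 = 010001
  pos 7: 100010 XOR 101001 = 001011
Remainder (last 5 bits) = 01011. This is the CRC / FCS.

01011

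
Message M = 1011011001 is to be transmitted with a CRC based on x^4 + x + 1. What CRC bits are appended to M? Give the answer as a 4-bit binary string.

Append 4 zeros: 10110110010000. Divide by 10011 (XOR where the leading bit is 1):
  pos 0: 10110 XOR 10011 = 00101
  pos 2: 10111 XOR 10011 = 00100
  pos 4: 10000 XOR 10011 = 00011
  pos 7: 11100 XOR 10011 = 01111
  pos 8: 11110 XOR 10011 = 01101
  pos 9: 11010 XOR 10011 = 01001
Remainder (last 4 bits) = 1001. This is the CRC / FCS.

1001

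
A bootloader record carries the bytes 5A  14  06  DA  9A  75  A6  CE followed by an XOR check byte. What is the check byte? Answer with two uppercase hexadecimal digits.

XOR the bytes together:
  start with 0x5A
  0x5A ⊕ 0x14 = 0x4E
  0x4E ⊕ 0x06 = 0x48
  0x48 ⊕ 0xDA = 0x92
  0x92 ⊕ 0x9A = 0x08
  0x08 ⊕ 0x75 = 0x7D
  0x7D ⊕ 0xA6 = 0xDB
  0xDB ⊕ 0xCE = 0x15

15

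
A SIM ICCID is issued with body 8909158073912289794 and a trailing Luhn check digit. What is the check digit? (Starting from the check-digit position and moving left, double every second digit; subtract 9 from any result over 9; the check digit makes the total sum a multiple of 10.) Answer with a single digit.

Partial digits right→left: 4 9 7 9 8 2 2 1 9 3 7 0 8 5 1 9 0 9 8
Double every second digit counting from the check-digit position (so the 1st, 3rd, 5th, ... of the partial from the right).
  doubled (with −9 where >9): 8 5 7 4 9 5 7 2 0 7 → sum 54
  kept as-is: 9 9 2 1 3 0 5 9 9 → sum 47
Total = 54 + 47 = 101.
Check digit = (10 − (101 mod 10)) mod 10 = 9.

9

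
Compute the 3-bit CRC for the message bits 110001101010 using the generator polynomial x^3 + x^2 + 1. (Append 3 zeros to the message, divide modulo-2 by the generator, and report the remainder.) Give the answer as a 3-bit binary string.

Append 3 zeros: 110001101010000. Divide by 1101 (XOR where the leading bit is 1):
  pos 0: 1100 XOR 1101 = 0001
  pos 3: 1011 XOR 1101 = 0110
  pos 4: 1100 XOR 1101 = 0001
  pos 7: 1101 XOR 1101 = 0000
Remainder (last 3 bits) = 000. This is the CRC / FCS.

000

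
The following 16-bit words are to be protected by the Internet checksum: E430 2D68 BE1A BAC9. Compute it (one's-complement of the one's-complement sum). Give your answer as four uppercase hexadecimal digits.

7582

One's-complement addition (fold any carry out of bit 15 back into bit 0):
  0xE430 + 0x2D68 = 0x11198 → wrap carry → 0x1199
  0x1199 + 0xBE1A = 0x0CFB3
  0xCFB3 + 0xBAC9 = 0x18A7C → wrap carry → 0x8A7D
One's-complement sum = 0x8A7D.
Checksum = ~0x8A7D & 0xFFFF = 0x7582.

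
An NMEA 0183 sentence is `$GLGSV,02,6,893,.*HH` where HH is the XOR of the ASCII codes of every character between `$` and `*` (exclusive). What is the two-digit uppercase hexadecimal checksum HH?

XOR the ASCII codes of the payload characters:
  'G' = 0x47 → acc = 0x47
  'L' = 0x4C → acc = 0x0B
  'G' = 0x47 → acc = 0x4C
  'S' = 0x53 → acc = 0x1F
  'V' = 0x56 → acc = 0x49
  ',' = 0x2C → acc = 0x65
  '0' = 0x30 → acc = 0x55
  '2' = 0x32 → acc = 0x67
  ',' = 0x2C → acc = 0x4B
  '6' = 0x36 → acc = 0x7D
  ',' = 0x2C → acc = 0x51
  '8' = 0x38 → acc = 0x69
  '9' = 0x39 → acc = 0x50
  '3' = 0x33 → acc = 0x63
  ',' = 0x2C → acc = 0x4F
  '.' = 0x2E → acc = 0x61
Checksum = 0x61.

61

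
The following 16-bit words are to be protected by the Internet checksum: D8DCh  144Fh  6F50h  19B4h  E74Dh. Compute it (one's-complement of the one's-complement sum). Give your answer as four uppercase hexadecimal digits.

One's-complement addition (fold any carry out of bit 15 back into bit 0):
  0xD8DC + 0x144F = 0x0ED2B
  0xED2B + 0x6F50 = 0x15C7B → wrap carry → 0x5C7C
  0x5C7C + 0x19B4 = 0x07630
  0x7630 + 0xE74D = 0x15D7D → wrap carry → 0x5D7E
One's-complement sum = 0x5D7E.
Checksum = ~0x5D7E & 0xFFFF = 0xA281.

A281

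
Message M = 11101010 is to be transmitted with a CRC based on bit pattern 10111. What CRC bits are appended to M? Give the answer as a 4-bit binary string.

Append 4 zeros: 111010100000. Divide by 10111 (XOR where the leading bit is 1):
  pos 0: 11101 XOR 10111 = 01010
  pos 1: 10100 XOR 10111 = 00011
  pos 4: 11100 XOR 10111 = 01011
  pos 5: 10110 XOR 10111 = 00001
Remainder (last 4 bits) = 0100. This is the CRC / FCS.

0100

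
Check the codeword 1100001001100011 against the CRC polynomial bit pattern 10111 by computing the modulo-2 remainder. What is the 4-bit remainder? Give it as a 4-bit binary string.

0001

Modulo-2 division of 1100001001100011 by 10111:
  pos 0: 11000 XOR 10111 = 01111
  pos 1: 11110 XOR 10111 = 01001
  pos 2: 10011 XOR 10111 = 00100
  pos 4: 10000 XOR 10111 = 00111
  pos 6: 11111 XOR 10111 = 01000
  pos 7: 10000 XOR 10111 = 00111
  pos 9: 11100 XOR 10111 = 01011
  pos 10: 10111 XOR 10111 = 00000
Remainder = 0001 (nonzero — an error is detected).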